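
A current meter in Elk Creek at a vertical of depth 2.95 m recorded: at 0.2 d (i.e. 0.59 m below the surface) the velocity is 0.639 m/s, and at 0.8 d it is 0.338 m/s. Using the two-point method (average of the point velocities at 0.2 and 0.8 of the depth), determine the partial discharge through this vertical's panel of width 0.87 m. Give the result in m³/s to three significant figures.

1.25 m³/s

v̄ = (0.639 + 0.338) / 2 = 0.4885 m/s
q = v̄ × d × w = 0.4885 × 2.95 × 0.87 = 1.254 m³/s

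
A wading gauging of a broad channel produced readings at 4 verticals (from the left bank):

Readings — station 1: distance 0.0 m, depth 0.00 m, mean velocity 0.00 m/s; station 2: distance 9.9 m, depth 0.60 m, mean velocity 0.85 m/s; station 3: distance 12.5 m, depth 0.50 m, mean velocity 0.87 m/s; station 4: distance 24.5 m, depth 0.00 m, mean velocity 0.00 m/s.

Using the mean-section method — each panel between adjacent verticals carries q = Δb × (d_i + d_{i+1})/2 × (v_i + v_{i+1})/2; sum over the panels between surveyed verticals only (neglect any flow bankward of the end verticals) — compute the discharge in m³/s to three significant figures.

Panel 1-2: Δb = 9.9 m, d̄ = (0.00+0.60)/2 = 0.3, v̄ = (0.00+0.85)/2 = 0.425 → q = 9.9×0.3×0.425 = 1.262 m³/s
Panel 2-3: Δb = 2.6 m, d̄ = (0.60+0.50)/2 = 0.55, v̄ = (0.85+0.87)/2 = 0.86 → q = 2.6×0.55×0.86 = 1.230 m³/s
Panel 3-4: Δb = 12 m, d̄ = (0.50+0.00)/2 = 0.25, v̄ = (0.87+0.00)/2 = 0.435 → q = 12×0.25×0.435 = 1.305 m³/s
Q = Σ q = 3.797 m³/s

3.80 m³/s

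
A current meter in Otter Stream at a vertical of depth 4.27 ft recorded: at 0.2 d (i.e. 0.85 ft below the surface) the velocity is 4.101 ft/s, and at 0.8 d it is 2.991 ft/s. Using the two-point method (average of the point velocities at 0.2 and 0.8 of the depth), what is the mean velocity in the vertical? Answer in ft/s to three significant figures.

3.55 ft/s

v̄ = (4.101 + 2.991) / 2 = 3.546 ft/s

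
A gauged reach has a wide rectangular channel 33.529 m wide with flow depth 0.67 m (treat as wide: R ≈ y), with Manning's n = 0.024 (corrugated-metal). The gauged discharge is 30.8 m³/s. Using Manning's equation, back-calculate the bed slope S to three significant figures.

A = b·y = 33.529 × 0.67 = 22.46 m²
Wide channel: R ≈ y = 0.67 m
S = (Q·n / (1·A·R^(2/3)))² = (30.8×0.024 / (1×22.46×0.7657))² = 0.001847

0.00185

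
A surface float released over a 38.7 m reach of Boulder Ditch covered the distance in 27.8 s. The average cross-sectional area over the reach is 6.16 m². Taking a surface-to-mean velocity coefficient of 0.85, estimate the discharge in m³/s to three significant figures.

v_surface = L / t̄ = 38.7 / 27.8 = 1.392 m/s
v_mean = 0.85 × 1.392 = 1.183 m/s
Q = A × v_mean = 6.16 × 1.183 = 7.289 m³/s

7.29 m³/s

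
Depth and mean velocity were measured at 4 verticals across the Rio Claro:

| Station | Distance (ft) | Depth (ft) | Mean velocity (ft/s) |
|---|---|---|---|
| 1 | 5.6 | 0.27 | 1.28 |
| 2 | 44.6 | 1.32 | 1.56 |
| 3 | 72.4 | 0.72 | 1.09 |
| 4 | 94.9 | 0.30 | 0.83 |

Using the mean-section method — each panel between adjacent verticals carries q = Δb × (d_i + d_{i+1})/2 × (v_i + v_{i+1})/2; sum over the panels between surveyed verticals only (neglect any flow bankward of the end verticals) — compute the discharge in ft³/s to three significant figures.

92.6 ft³/s

Panel 1-2: Δb = 39 ft, d̄ = (0.27+1.32)/2 = 0.795, v̄ = (1.28+1.56)/2 = 1.42 → q = 39×0.795×1.42 = 44.03 ft³/s
Panel 2-3: Δb = 27.8 ft, d̄ = (1.32+0.72)/2 = 1.02, v̄ = (1.56+1.09)/2 = 1.325 → q = 27.8×1.02×1.325 = 37.57 ft³/s
Panel 3-4: Δb = 22.5 ft, d̄ = (0.72+0.30)/2 = 0.51, v̄ = (1.09+0.83)/2 = 0.96 → q = 22.5×0.51×0.96 = 11.02 ft³/s
Q = Σ q = 92.61 ft³/s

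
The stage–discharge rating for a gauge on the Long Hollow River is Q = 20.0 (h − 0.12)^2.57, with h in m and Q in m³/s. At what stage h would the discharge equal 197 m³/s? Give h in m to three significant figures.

2.56 m

h − h₀ = (Q/C)^(1/b) = (197/20.0)^(1/2.57) = 2.435 m
h = 0.12 + 2.435 = 2.555 m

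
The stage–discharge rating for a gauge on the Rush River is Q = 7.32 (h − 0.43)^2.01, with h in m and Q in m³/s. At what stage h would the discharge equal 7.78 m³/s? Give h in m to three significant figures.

1.46 m

h − h₀ = (Q/C)^(1/b) = (7.78/7.32)^(1/2.01) = 1.031 m
h = 0.43 + 1.031 = 1.461 m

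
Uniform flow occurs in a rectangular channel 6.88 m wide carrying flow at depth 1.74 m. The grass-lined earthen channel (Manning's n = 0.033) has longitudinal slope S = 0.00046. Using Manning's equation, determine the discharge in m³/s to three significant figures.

A = b·y = 6.88 × 1.74 = 11.97 m²
P = b + 2y = 6.88 + 2×1.74 = 10.36 m
R = A/P = 11.97/10.36 = 1.156 m
Q = (1/n)·A·R^(2/3)·S^(1/2) = (1/0.033) × 11.97 × 1.156^(2/3) × 0.00046^(1/2) = 8.568 m³/s

8.57 m³/s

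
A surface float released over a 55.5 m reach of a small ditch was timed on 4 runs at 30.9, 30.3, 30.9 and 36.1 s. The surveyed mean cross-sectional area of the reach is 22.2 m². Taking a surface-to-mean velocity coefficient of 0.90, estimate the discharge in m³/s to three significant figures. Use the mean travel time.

t̄ = (30.9 + 30.3 + 30.9 + 36.1) / 4 = 32.05 s
v_surface = L / t̄ = 55.5 / 32.05 = 1.732 m/s
v_mean = 0.90 × 1.732 = 1.559 m/s
Q = A × v_mean = 22.2 × 1.559 = 34.60 m³/s

34.6 m³/s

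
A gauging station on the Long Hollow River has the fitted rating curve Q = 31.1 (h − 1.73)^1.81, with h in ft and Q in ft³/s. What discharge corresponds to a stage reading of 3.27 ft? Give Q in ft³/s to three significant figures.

Q = 31.1 × (3.27 − 1.73)^1.81 = 31.1 × 1.54^1.81 = 67.95 ft³/s

67.9 ft³/s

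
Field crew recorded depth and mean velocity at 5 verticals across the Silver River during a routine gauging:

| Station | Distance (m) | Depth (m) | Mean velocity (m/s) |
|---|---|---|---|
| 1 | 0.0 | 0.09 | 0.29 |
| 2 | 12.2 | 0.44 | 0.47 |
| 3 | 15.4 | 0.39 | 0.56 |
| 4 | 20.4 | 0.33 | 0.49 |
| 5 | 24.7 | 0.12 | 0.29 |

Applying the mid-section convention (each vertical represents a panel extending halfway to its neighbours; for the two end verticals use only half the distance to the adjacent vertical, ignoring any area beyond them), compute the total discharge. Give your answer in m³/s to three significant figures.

w_1 = (12.2 − 0.0)/2 = 6.1 m; q_1 = 0.29 × 0.09 × 6.1 = 0.1592 m³/s
w_2 = (15.4 − 0.0)/2 = 7.7 m; q_2 = 0.47 × 0.44 × 7.7 = 1.592 m³/s
w_3 = (20.4 − 12.2)/2 = 4.1 m; q_3 = 0.56 × 0.39 × 4.1 = 0.8954 m³/s
w_4 = (24.7 − 15.4)/2 = 4.65 m; q_4 = 0.49 × 0.33 × 4.65 = 0.7519 m³/s
w_5 = (24.7 − 20.4)/2 = 2.15 m; q_5 = 0.29 × 0.12 × 2.15 = 0.07482 m³/s
Q = Σ qᵢ = 3.474 m³/s

3.47 m³/s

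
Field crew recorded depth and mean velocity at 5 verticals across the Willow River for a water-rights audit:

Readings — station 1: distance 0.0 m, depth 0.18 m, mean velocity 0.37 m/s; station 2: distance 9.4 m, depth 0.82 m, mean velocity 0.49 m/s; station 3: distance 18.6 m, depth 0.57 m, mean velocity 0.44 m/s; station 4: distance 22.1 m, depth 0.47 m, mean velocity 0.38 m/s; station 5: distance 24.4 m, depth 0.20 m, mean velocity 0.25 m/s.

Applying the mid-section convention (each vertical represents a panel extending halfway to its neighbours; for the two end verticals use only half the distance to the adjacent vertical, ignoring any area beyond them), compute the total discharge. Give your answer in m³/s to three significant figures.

w_1 = (9.4 − 0.0)/2 = 4.7 m; q_1 = 0.37 × 0.18 × 4.7 = 0.3130 m³/s
w_2 = (18.6 − 0.0)/2 = 9.3 m; q_2 = 0.49 × 0.82 × 9.3 = 3.737 m³/s
w_3 = (22.1 − 9.4)/2 = 6.35 m; q_3 = 0.44 × 0.57 × 6.35 = 1.593 m³/s
w_4 = (24.4 − 18.6)/2 = 2.9 m; q_4 = 0.38 × 0.47 × 2.9 = 0.5179 m³/s
w_5 = (24.4 − 22.1)/2 = 1.15 m; q_5 = 0.25 × 0.20 × 1.15 = 0.05750 m³/s
Q = Σ qᵢ = 6.218 m³/s

6.22 m³/s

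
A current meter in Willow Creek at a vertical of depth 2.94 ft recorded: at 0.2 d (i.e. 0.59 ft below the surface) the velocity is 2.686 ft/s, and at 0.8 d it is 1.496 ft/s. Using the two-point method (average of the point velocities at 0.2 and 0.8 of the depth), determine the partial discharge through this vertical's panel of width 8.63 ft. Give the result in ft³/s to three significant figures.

53.1 ft³/s

v̄ = (2.686 + 1.496) / 2 = 2.091 ft/s
q = v̄ × d × w = 2.091 × 2.94 × 8.63 = 53.05 ft³/s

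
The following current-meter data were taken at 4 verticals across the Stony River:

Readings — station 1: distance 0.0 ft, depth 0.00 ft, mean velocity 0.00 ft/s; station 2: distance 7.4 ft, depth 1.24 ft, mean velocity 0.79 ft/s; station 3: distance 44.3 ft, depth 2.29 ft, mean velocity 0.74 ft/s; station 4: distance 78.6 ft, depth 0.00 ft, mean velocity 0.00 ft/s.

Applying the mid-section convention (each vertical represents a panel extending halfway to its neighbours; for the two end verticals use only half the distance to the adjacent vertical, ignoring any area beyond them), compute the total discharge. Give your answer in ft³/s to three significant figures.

82.0 ft³/s

w_2 = (44.3 − 0.0)/2 = 22.15 ft; q_2 = 0.79 × 1.24 × 22.15 = 21.70 ft³/s
w_3 = (78.6 − 7.4)/2 = 35.6 ft; q_3 = 0.74 × 2.29 × 35.6 = 60.33 ft³/s
Stations 1, 4 contribute zero (depth or velocity is 0).
Q = Σ qᵢ = 82.03 ft³/s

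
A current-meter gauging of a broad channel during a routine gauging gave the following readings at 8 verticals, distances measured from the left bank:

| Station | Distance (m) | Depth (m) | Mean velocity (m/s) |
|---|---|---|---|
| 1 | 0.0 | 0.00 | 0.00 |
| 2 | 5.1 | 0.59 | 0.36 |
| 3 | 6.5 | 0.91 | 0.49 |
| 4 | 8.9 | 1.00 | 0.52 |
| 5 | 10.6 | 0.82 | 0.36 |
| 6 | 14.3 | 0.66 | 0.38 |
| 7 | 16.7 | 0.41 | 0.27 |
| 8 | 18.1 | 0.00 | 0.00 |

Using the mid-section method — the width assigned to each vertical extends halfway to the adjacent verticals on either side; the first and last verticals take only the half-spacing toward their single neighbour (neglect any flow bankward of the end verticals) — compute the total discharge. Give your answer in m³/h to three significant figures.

15800 m³/h

w_2 = (6.5 − 0.0)/2 = 3.25 m; q_2 = 0.36 × 0.59 × 3.25 = 0.6903 m³/s
w_3 = (8.9 − 5.1)/2 = 1.9 m; q_3 = 0.49 × 0.91 × 1.9 = 0.8472 m³/s
w_4 = (10.6 − 6.5)/2 = 2.05 m; q_4 = 0.52 × 1.00 × 2.05 = 1.066 m³/s
w_5 = (14.3 − 8.9)/2 = 2.7 m; q_5 = 0.36 × 0.82 × 2.7 = 0.7970 m³/s
w_6 = (16.7 − 10.6)/2 = 3.05 m; q_6 = 0.38 × 0.66 × 3.05 = 0.7649 m³/s
w_7 = (18.1 − 14.3)/2 = 1.9 m; q_7 = 0.27 × 0.41 × 1.9 = 0.2103 m³/s
Stations 1, 8 contribute zero (depth or velocity is 0).
Q = Σ qᵢ = 4.376 m³/s
= 4.376 × 3600 = 15750 m³/h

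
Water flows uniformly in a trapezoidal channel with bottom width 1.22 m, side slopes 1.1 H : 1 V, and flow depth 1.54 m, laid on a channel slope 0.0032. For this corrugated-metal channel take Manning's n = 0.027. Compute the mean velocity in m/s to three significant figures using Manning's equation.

1.77 m/s

A = (b + z·y)·y = (1.22 + 1.1×1.54)×1.54 = 4.488 m²
P = b + 2y√(1+z²) = 1.22 + 2×1.54×√(1+1.1²) = 5.799 m
R = A/P = 4.488/5.799 = 0.7739 m
Q = (1/n)·A·R^(2/3)·S^(1/2) = (1/0.027) × 4.488 × 0.7739^(2/3) × 0.0032^(1/2) = 7.925 m³/s
V = Q/A = 7.925/4.488 = 1.766 m/s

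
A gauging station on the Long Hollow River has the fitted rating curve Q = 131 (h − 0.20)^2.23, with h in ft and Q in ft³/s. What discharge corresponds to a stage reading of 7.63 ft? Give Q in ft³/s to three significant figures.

Q = 131 × (7.63 − 0.20)^2.23 = 131 × 7.43^2.23 = 11470 ft³/s

11500 ft³/s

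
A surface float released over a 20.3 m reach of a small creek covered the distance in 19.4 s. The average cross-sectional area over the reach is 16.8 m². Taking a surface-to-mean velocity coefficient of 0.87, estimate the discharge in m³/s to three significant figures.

v_surface = L / t̄ = 20.3 / 19.4 = 1.046 m/s
v_mean = 0.87 × 1.046 = 0.9104 m/s
Q = A × v_mean = 16.8 × 0.9104 = 15.29 m³/s

15.3 m³/s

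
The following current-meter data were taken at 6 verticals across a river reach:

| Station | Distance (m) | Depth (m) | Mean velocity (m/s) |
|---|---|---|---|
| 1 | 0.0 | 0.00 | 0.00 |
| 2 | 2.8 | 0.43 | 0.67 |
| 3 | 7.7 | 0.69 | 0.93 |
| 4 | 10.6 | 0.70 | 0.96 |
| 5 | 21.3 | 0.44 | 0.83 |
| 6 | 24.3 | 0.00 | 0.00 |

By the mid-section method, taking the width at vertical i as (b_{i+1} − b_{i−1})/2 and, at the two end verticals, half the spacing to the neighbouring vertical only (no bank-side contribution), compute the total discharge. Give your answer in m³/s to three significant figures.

10.7 m³/s

w_2 = (7.7 − 0.0)/2 = 3.85 m; q_2 = 0.67 × 0.43 × 3.85 = 1.109 m³/s
w_3 = (10.6 − 2.8)/2 = 3.9 m; q_3 = 0.93 × 0.69 × 3.9 = 2.503 m³/s
w_4 = (21.3 − 7.7)/2 = 6.8 m; q_4 = 0.96 × 0.70 × 6.8 = 4.570 m³/s
w_5 = (24.3 − 10.6)/2 = 6.85 m; q_5 = 0.83 × 0.44 × 6.85 = 2.502 m³/s
Stations 1, 6 contribute zero (depth or velocity is 0).
Q = Σ qᵢ = 10.68 m³/s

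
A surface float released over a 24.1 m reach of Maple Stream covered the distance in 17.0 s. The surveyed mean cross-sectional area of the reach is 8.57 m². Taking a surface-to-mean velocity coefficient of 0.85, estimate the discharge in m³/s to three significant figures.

v_surface = L / t̄ = 24.1 / 17 = 1.418 m/s
v_mean = 0.85 × 1.418 = 1.205 m/s
Q = A × v_mean = 8.57 × 1.205 = 10.33 m³/s

10.3 m³/s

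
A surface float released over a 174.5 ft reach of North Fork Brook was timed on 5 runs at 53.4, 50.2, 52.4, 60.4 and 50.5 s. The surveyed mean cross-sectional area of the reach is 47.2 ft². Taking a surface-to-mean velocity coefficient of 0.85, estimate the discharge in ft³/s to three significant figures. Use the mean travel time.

t̄ = (53.4 + 50.2 + 52.4 + 60.4 + 50.5) / 5 = 53.38 s
v_surface = L / t̄ = 174.5 / 53.38 = 3.269 ft/s
v_mean = 0.85 × 3.269 = 2.779 ft/s
Q = A × v_mean = 47.2 × 2.779 = 131.2 ft³/s

131 ft³/s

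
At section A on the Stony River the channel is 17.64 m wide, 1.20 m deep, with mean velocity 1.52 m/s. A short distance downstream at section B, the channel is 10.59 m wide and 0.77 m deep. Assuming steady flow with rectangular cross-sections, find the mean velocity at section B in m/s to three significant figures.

Q = A₁V₁ = (17.64×1.20) × 1.52 = 32.18 m³/s
A₂ = 10.59 × 0.77 = 8.154 m²
V₂ = Q/A₂ = 32.18/8.154 = 3.946 m/s

3.95 m/s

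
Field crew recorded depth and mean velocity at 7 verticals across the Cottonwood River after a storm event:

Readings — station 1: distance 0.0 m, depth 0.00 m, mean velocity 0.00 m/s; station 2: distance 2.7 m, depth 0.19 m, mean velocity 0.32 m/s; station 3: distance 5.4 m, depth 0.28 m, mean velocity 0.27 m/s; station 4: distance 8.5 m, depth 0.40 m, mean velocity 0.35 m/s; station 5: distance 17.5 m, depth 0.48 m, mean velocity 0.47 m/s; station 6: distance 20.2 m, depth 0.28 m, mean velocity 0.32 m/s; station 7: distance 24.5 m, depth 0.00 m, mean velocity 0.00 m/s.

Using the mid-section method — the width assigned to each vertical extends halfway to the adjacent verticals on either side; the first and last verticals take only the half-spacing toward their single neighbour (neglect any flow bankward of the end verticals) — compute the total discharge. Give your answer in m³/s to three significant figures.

w_2 = (5.4 − 0.0)/2 = 2.7 m; q_2 = 0.32 × 0.19 × 2.7 = 0.1642 m³/s
w_3 = (8.5 − 2.7)/2 = 2.9 m; q_3 = 0.27 × 0.28 × 2.9 = 0.2192 m³/s
w_4 = (17.5 − 5.4)/2 = 6.05 m; q_4 = 0.35 × 0.40 × 6.05 = 0.8470 m³/s
w_5 = (20.2 − 8.5)/2 = 5.85 m; q_5 = 0.47 × 0.48 × 5.85 = 1.320 m³/s
w_6 = (24.5 − 17.5)/2 = 3.5 m; q_6 = 0.32 × 0.28 × 3.5 = 0.3136 m³/s
Stations 1, 7 contribute zero (depth or velocity is 0).
Q = Σ qᵢ = 2.864 m³/s

2.86 m³/s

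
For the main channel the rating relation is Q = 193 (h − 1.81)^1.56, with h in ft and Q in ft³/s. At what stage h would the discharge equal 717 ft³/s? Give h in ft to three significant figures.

h − h₀ = (Q/C)^(1/b) = (717/193)^(1/1.56) = 2.319 ft
h = 1.81 + 2.319 = 4.129 ft

4.13 ft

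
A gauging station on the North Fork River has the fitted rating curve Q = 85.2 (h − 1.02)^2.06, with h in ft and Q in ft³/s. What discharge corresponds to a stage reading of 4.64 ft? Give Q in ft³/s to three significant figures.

Q = 85.2 × (4.64 − 1.02)^2.06 = 85.2 × 3.62^2.06 = 1206 ft³/s

1210 ft³/s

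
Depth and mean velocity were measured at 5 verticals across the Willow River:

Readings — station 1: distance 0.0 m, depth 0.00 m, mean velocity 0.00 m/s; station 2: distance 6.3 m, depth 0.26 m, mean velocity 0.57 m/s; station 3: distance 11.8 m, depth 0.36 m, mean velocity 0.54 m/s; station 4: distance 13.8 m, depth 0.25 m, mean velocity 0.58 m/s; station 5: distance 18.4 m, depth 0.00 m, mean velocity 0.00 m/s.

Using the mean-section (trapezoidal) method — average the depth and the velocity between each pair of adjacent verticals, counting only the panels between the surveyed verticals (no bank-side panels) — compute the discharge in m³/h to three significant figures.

Panel 1-2: Δb = 6.3 m, d̄ = (0.00+0.26)/2 = 0.13, v̄ = (0.00+0.57)/2 = 0.285 → q = 6.3×0.13×0.285 = 0.2334 m³/s
Panel 2-3: Δb = 5.5 m, d̄ = (0.26+0.36)/2 = 0.31, v̄ = (0.57+0.54)/2 = 0.555 → q = 5.5×0.31×0.555 = 0.9463 m³/s
Panel 3-4: Δb = 2 m, d̄ = (0.36+0.25)/2 = 0.305, v̄ = (0.54+0.58)/2 = 0.56 → q = 2×0.305×0.56 = 0.3416 m³/s
Panel 4-5: Δb = 4.6 m, d̄ = (0.25+0.00)/2 = 0.125, v̄ = (0.58+0.00)/2 = 0.29 → q = 4.6×0.125×0.29 = 0.1668 m³/s
Q = Σ q = 1.688 m³/s
= 1.688 × 3600 = 6077 m³/h

6080 m³/h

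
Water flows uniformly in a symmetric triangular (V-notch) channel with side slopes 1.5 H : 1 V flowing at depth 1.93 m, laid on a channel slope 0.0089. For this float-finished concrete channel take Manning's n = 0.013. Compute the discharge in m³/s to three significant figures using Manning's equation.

35.0 m³/s

A = z·y² = 1.5×1.93² = 5.587 m²
P = 2y√(1+z²) = 2×1.93×√(1+1.5²) = 6.959 m
R = A/P = 5.587/6.959 = 0.8029 m
Q = (1/n)·A·R^(2/3)·S^(1/2) = (1/0.013) × 5.587 × 0.8029^(2/3) × 0.0089^(1/2) = 35.03 m³/s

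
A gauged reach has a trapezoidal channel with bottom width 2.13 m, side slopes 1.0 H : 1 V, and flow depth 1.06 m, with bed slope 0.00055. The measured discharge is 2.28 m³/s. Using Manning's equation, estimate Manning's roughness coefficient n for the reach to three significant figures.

0.0263

A = (b + z·y)·y = (2.13 + 1.0×1.06)×1.06 = 3.381 m²
P = b + 2y√(1+z²) = 2.13 + 2×1.06×√(1+1.0²) = 5.128 m
R = A/P = 3.381/5.128 = 0.6594 m
n = (1/Q)·A·R^(2/3)·S^(1/2) = (1/2.28) × 3.381 × 0.7576 × 0.02345 = 0.02635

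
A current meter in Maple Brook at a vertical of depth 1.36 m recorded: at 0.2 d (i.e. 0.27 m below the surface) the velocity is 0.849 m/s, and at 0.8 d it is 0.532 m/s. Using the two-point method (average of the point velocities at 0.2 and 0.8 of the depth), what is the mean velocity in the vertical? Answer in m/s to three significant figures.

0.691 m/s

v̄ = (0.849 + 0.532) / 2 = 0.6905 m/s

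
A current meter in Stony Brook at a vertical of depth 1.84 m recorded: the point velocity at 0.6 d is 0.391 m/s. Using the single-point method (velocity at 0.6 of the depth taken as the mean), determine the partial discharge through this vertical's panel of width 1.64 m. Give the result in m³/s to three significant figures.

v̄ = v₀.₆ = 0.391 m/s
q = v̄ × d × w = 0.3910 × 1.84 × 1.64 = 1.180 m³/s

1.18 m³/s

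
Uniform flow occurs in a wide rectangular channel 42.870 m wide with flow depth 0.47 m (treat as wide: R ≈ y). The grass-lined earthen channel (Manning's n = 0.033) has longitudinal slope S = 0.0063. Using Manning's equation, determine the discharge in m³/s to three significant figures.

A = b·y = 42.870 × 0.47 = 20.15 m²
Wide channel: R ≈ y = 0.47 m
Q = (1/n)·A·R^(2/3)·S^(1/2) = (1/0.033) × 20.15 × 0.4700^(2/3) × 0.0063^(1/2) = 29.30 m³/s

29.3 m³/s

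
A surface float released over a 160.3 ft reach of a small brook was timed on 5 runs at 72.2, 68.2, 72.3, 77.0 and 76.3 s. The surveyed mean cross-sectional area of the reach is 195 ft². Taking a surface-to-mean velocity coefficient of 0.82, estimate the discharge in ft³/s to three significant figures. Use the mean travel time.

350 ft³/s

t̄ = (72.2 + 68.2 + 72.3 + 77.0 + 76.3) / 5 = 73.2 s
v_surface = L / t̄ = 160.3 / 73.2 = 2.190 ft/s
v_mean = 0.82 × 2.190 = 1.796 ft/s
Q = A × v_mean = 195 × 1.796 = 350.2 ft³/s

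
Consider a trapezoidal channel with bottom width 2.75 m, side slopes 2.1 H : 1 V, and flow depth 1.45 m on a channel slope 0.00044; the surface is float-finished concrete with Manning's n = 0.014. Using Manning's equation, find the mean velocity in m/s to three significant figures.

A = (b + z·y)·y = (2.75 + 2.1×1.45)×1.45 = 8.403 m²
P = b + 2y√(1+z²) = 2.75 + 2×1.45×√(1+2.1²) = 9.495 m
R = A/P = 8.403/9.495 = 0.8849 m
Q = (1/n)·A·R^(2/3)·S^(1/2) = (1/0.014) × 8.403 × 0.8849^(2/3) × 0.00044^(1/2) = 11.60 m³/s
V = Q/A = 11.60/8.403 = 1.381 m/s

1.38 m/s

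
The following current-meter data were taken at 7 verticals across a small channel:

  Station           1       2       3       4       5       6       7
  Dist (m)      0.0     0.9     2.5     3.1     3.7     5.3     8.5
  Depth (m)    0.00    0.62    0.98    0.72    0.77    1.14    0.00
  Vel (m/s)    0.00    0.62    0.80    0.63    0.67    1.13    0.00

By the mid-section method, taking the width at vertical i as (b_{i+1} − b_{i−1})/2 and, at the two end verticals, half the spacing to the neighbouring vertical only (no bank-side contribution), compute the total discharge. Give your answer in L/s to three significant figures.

w_2 = (2.5 − 0.0)/2 = 1.25 m; q_2 = 0.62 × 0.62 × 1.25 = 0.4805 m³/s
w_3 = (3.1 − 0.9)/2 = 1.1 m; q_3 = 0.80 × 0.98 × 1.1 = 0.8624 m³/s
w_4 = (3.7 − 2.5)/2 = 0.6 m; q_4 = 0.63 × 0.72 × 0.6 = 0.2722 m³/s
w_5 = (5.3 − 3.1)/2 = 1.1 m; q_5 = 0.67 × 0.77 × 1.1 = 0.5675 m³/s
w_6 = (8.5 − 3.7)/2 = 2.4 m; q_6 = 1.13 × 1.14 × 2.4 = 3.092 m³/s
Stations 1, 7 contribute zero (depth or velocity is 0).
Q = Σ qᵢ = 5.274 m³/s
= 5.274 × 1000 = 5274 L/s

5270 L/s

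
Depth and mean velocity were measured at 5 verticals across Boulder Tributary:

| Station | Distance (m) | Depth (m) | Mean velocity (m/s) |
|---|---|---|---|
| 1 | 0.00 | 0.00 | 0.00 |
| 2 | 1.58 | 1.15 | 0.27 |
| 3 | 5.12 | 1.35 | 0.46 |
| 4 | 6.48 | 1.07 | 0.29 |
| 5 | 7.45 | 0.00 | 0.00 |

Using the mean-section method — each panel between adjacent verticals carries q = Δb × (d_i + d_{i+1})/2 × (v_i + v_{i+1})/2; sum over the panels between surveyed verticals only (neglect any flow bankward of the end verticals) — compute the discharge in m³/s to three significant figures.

2.43 m³/s

Panel 1-2: Δb = 1.58 m, d̄ = (0.00+1.15)/2 = 0.575, v̄ = (0.00+0.27)/2 = 0.135 → q = 1.58×0.575×0.135 = 0.1226 m³/s
Panel 2-3: Δb = 3.54 m, d̄ = (1.15+1.35)/2 = 1.25, v̄ = (0.27+0.46)/2 = 0.365 → q = 3.54×1.25×0.365 = 1.615 m³/s
Panel 3-4: Δb = 1.36 m, d̄ = (1.35+1.07)/2 = 1.21, v̄ = (0.46+0.29)/2 = 0.375 → q = 1.36×1.21×0.375 = 0.6171 m³/s
Panel 4-5: Δb = 0.97 m, d̄ = (1.07+0.00)/2 = 0.535, v̄ = (0.29+0.00)/2 = 0.145 → q = 0.97×0.535×0.145 = 0.07525 m³/s
Q = Σ q = 2.430 m³/s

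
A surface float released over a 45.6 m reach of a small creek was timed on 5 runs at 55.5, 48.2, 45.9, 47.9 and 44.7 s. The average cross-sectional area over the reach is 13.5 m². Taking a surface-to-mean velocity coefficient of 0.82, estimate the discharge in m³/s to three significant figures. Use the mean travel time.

t̄ = (55.5 + 48.2 + 45.9 + 47.9 + 44.7) / 5 = 48.44 s
v_surface = L / t̄ = 45.6 / 48.44 = 0.9414 m/s
v_mean = 0.82 × 0.9414 = 0.7719 m/s
Q = A × v_mean = 13.5 × 0.7719 = 10.42 m³/s

10.4 m³/s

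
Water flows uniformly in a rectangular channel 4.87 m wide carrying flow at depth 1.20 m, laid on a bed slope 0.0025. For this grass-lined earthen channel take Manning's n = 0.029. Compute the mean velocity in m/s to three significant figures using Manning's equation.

A = b·y = 4.87 × 1.20 = 5.844 m²
P = b + 2y = 4.87 + 2×1.20 = 7.270 m
R = A/P = 5.844/7.270 = 0.8039 m
Q = (1/n)·A·R^(2/3)·S^(1/2) = (1/0.029) × 5.844 × 0.8039^(2/3) × 0.0025^(1/2) = 8.711 m³/s
V = Q/A = 8.711/5.844 = 1.491 m/s

1.49 m/s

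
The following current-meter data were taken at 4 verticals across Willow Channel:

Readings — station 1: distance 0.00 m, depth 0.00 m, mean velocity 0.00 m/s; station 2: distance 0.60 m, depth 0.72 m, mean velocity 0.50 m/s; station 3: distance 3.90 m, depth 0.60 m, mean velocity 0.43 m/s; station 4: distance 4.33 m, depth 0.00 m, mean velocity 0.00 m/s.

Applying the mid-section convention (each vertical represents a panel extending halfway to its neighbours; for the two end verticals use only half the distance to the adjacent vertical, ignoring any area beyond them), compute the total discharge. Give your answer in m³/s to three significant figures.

w_2 = (3.90 − 0.00)/2 = 1.95 m; q_2 = 0.50 × 0.72 × 1.95 = 0.7020 m³/s
w_3 = (4.33 − 0.60)/2 = 1.865 m; q_3 = 0.43 × 0.60 × 1.865 = 0.4812 m³/s
Stations 1, 4 contribute zero (depth or velocity is 0).
Q = Σ qᵢ = 1.183 m³/s

1.18 m³/s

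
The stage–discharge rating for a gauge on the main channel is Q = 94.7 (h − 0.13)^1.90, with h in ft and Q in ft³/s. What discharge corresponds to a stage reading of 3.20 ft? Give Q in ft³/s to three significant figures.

798 ft³/s

Q = 94.7 × (3.20 − 0.13)^1.90 = 94.7 × 3.07^1.90 = 797.8 ft³/s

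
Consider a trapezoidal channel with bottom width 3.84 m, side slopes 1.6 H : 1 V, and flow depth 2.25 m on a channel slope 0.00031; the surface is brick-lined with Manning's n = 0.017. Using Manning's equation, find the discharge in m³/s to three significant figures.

21.3 m³/s

A = (b + z·y)·y = (3.84 + 1.6×2.25)×2.25 = 16.74 m²
P = b + 2y√(1+z²) = 3.84 + 2×2.25×√(1+1.6²) = 12.33 m
R = A/P = 16.74/12.33 = 1.358 m
Q = (1/n)·A·R^(2/3)·S^(1/2) = (1/0.017) × 16.74 × 1.358^(2/3) × 0.00031^(1/2) = 21.26 m³/s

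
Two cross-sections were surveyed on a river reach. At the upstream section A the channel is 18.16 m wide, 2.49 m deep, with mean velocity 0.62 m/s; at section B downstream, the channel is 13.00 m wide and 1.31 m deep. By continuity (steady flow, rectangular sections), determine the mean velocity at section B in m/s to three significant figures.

1.65 m/s

Q = A₁V₁ = (18.16×2.49) × 0.62 = 28.04 m³/s
A₂ = 13.00 × 1.31 = 17.03 m²
V₂ = Q/A₂ = 28.04/17.03 = 1.646 m/s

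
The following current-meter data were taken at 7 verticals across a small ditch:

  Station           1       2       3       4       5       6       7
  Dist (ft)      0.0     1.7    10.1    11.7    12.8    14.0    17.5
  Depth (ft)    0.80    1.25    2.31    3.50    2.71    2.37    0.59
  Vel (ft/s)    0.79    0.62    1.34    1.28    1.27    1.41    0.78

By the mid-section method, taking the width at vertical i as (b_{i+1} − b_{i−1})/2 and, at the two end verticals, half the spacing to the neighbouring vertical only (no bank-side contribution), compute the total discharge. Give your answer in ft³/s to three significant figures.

38.6 ft³/s

w_1 = (1.7 − 0.0)/2 = 0.85 ft; q_1 = 0.79 × 0.80 × 0.85 = 0.5372 ft³/s
w_2 = (10.1 − 0.0)/2 = 5.05 ft; q_2 = 0.62 × 1.25 × 5.05 = 3.914 ft³/s
w_3 = (11.7 − 1.7)/2 = 5 ft; q_3 = 1.34 × 2.31 × 5 = 15.48 ft³/s
w_4 = (12.8 − 10.1)/2 = 1.35 ft; q_4 = 1.28 × 3.50 × 1.35 = 6.048 ft³/s
w_5 = (14.0 − 11.7)/2 = 1.15 ft; q_5 = 1.27 × 2.71 × 1.15 = 3.958 ft³/s
w_6 = (17.5 − 12.8)/2 = 2.35 ft; q_6 = 1.41 × 2.37 × 2.35 = 7.853 ft³/s
w_7 = (17.5 − 14.0)/2 = 1.75 ft; q_7 = 0.78 × 0.59 × 1.75 = 0.8054 ft³/s
Q = Σ qᵢ = 38.59 ft³/s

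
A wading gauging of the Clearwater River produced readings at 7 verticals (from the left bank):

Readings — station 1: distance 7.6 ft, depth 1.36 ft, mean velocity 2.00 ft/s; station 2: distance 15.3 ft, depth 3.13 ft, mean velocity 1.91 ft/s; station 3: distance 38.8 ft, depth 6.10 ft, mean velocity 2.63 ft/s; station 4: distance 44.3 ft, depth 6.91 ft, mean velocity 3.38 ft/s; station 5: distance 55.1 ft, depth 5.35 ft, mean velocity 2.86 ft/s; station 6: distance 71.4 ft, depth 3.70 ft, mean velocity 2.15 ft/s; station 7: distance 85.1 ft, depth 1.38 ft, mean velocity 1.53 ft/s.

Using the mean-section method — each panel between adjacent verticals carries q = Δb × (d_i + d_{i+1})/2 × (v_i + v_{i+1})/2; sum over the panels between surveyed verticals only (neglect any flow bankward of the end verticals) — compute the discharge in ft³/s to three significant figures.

Panel 1-2: Δb = 7.7 ft, d̄ = (1.36+3.13)/2 = 2.245, v̄ = (2.00+1.91)/2 = 1.955 → q = 7.7×2.245×1.955 = 33.80 ft³/s
Panel 2-3: Δb = 23.5 ft, d̄ = (3.13+6.10)/2 = 4.615, v̄ = (1.91+2.63)/2 = 2.27 → q = 23.5×4.615×2.27 = 246.2 ft³/s
Panel 3-4: Δb = 5.5 ft, d̄ = (6.10+6.91)/2 = 6.505, v̄ = (2.63+3.38)/2 = 3.005 → q = 5.5×6.505×3.005 = 107.5 ft³/s
Panel 4-5: Δb = 10.8 ft, d̄ = (6.91+5.35)/2 = 6.13, v̄ = (3.38+2.86)/2 = 3.12 → q = 10.8×6.13×3.12 = 206.6 ft³/s
Panel 5-6: Δb = 16.3 ft, d̄ = (5.35+3.70)/2 = 4.525, v̄ = (2.86+2.15)/2 = 2.505 → q = 16.3×4.525×2.505 = 184.8 ft³/s
Panel 6-7: Δb = 13.7 ft, d̄ = (3.70+1.38)/2 = 2.54, v̄ = (2.15+1.53)/2 = 1.84 → q = 13.7×2.54×1.84 = 64.03 ft³/s
Q = Σ q = 842.8 ft³/s

843 ft³/s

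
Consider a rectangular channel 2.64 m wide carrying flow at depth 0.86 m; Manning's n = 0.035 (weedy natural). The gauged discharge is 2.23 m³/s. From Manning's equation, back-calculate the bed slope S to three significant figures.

0.00282

A = b·y = 2.64 × 0.86 = 2.270 m²
P = b + 2y = 2.64 + 2×0.86 = 4.360 m
R = A/P = 2.270/4.360 = 0.5207 m
S = (Q·n / (1·A·R^(2/3)))² = (2.23×0.035 / (1×2.270×0.6473))² = 0.002821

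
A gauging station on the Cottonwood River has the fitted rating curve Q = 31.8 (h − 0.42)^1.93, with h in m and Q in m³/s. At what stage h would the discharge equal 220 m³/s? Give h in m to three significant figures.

3.14 m

h − h₀ = (Q/C)^(1/b) = (220/31.8)^(1/1.93) = 2.724 m
h = 0.42 + 2.724 = 3.144 m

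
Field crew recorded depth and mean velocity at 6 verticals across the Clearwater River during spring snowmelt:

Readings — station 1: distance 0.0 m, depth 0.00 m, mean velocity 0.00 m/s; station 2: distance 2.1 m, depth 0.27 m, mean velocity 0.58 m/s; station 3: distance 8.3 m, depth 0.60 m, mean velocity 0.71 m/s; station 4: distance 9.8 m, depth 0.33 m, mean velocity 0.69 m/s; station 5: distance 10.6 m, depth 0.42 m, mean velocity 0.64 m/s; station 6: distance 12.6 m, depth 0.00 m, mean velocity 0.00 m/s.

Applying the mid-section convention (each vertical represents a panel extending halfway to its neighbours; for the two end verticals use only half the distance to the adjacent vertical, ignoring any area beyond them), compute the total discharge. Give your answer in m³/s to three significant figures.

2.93 m³/s

w_2 = (8.3 − 0.0)/2 = 4.15 m; q_2 = 0.58 × 0.27 × 4.15 = 0.6499 m³/s
w_3 = (9.8 − 2.1)/2 = 3.85 m; q_3 = 0.71 × 0.60 × 3.85 = 1.640 m³/s
w_4 = (10.6 − 8.3)/2 = 1.15 m; q_4 = 0.69 × 0.33 × 1.15 = 0.2619 m³/s
w_5 = (12.6 − 9.8)/2 = 1.4 m; q_5 = 0.64 × 0.42 × 1.4 = 0.3763 m³/s
Stations 1, 6 contribute zero (depth or velocity is 0).
Q = Σ qᵢ = 2.928 m³/s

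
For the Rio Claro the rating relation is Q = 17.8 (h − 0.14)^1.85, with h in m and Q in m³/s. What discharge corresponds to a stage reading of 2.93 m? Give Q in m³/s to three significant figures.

119 m³/s

Q = 17.8 × (2.93 − 0.14)^1.85 = 17.8 × 2.79^1.85 = 118.8 m³/s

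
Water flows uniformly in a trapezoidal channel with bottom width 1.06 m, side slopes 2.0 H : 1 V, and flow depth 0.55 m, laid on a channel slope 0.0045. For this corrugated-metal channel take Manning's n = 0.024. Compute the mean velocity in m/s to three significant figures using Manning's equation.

1.35 m/s

A = (b + z·y)·y = (1.06 + 2.0×0.55)×0.55 = 1.188 m²
P = b + 2y√(1+z²) = 1.06 + 2×0.55×√(1+2.0²) = 3.520 m
R = A/P = 1.188/3.520 = 0.3375 m
Q = (1/n)·A·R^(2/3)·S^(1/2) = (1/0.024) × 1.188 × 0.3375^(2/3) × 0.0045^(1/2) = 1.610 m³/s
V = Q/A = 1.610/1.188 = 1.355 m/s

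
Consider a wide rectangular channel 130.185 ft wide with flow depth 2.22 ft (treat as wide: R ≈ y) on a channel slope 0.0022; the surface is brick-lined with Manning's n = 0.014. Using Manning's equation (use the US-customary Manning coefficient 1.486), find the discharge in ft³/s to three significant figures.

2450 ft³/s

A = b·y = 130.185 × 2.22 = 289.0 ft²
Wide channel: R ≈ y = 2.22 ft
Q = (1.486/n)·A·R^(2/3)·S^(1/2) = (1.486/0.014) × 289.0 × 2.220^(2/3) × 0.0022^(1/2) = 2449 ft³/s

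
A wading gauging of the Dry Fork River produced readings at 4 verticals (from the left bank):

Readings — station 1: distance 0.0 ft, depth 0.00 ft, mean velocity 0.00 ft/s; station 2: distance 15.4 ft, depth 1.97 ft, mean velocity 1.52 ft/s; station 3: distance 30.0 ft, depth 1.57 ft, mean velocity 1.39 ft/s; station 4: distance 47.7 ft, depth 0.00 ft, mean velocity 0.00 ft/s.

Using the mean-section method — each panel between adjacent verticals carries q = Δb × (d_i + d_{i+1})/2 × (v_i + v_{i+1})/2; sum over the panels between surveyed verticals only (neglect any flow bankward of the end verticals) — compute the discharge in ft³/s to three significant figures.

Panel 1-2: Δb = 15.4 ft, d̄ = (0.00+1.97)/2 = 0.985, v̄ = (0.00+1.52)/2 = 0.76 → q = 15.4×0.985×0.76 = 11.53 ft³/s
Panel 2-3: Δb = 14.6 ft, d̄ = (1.97+1.57)/2 = 1.77, v̄ = (1.52+1.39)/2 = 1.455 → q = 14.6×1.77×1.455 = 37.60 ft³/s
Panel 3-4: Δb = 17.7 ft, d̄ = (1.57+0.00)/2 = 0.785, v̄ = (1.39+0.00)/2 = 0.695 → q = 17.7×0.785×0.695 = 9.657 ft³/s
Q = Σ q = 58.79 ft³/s

58.8 ft³/s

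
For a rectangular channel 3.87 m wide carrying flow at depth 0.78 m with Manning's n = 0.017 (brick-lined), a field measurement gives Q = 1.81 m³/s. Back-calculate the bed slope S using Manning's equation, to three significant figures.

A = b·y = 3.87 × 0.78 = 3.019 m²
P = b + 2y = 3.87 + 2×0.78 = 5.430 m
R = A/P = 3.019/5.430 = 0.5559 m
S = (Q·n / (1·A·R^(2/3)))² = (1.81×0.017 / (1×3.019×0.6761))² = 0.0002273

0.000227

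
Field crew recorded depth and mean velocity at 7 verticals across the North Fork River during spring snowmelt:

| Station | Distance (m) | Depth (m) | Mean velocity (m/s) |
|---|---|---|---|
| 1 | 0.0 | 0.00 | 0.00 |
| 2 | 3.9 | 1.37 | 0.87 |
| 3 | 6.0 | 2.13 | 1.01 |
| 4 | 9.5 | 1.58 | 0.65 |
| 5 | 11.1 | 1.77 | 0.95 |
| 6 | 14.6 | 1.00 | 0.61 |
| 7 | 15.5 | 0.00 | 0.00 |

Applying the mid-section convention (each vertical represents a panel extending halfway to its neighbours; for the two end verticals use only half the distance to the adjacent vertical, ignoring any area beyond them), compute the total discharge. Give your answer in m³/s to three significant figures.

17.8 m³/s

w_2 = (6.0 − 0.0)/2 = 3 m; q_2 = 0.87 × 1.37 × 3 = 3.576 m³/s
w_3 = (9.5 − 3.9)/2 = 2.8 m; q_3 = 1.01 × 2.13 × 2.8 = 6.024 m³/s
w_4 = (11.1 − 6.0)/2 = 2.55 m; q_4 = 0.65 × 1.58 × 2.55 = 2.619 m³/s
w_5 = (14.6 − 9.5)/2 = 2.55 m; q_5 = 0.95 × 1.77 × 2.55 = 4.288 m³/s
w_6 = (15.5 − 11.1)/2 = 2.2 m; q_6 = 0.61 × 1.00 × 2.2 = 1.342 m³/s
Stations 1, 7 contribute zero (depth or velocity is 0).
Q = Σ qᵢ = 17.85 m³/s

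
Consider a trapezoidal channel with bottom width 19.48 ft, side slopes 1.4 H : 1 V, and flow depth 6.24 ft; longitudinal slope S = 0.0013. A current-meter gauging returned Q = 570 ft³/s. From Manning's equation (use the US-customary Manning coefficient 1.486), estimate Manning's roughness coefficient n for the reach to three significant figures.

A = (b + z·y)·y = (19.48 + 1.4×6.24)×6.24 = 176.1 ft²
P = b + 2y√(1+z²) = 19.48 + 2×6.24×√(1+1.4²) = 40.95 ft
R = A/P = 176.1/40.95 = 4.299 ft
n = (1.486/Q)·A·R^(2/3)·S^(1/2) = (1.486/570) × 176.1 × 2.644 × 0.03606 = 0.04376

0.0438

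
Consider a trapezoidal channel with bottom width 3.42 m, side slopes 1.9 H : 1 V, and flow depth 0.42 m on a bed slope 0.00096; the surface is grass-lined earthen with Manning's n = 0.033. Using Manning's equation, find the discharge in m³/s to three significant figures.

0.809 m³/s

A = (b + z·y)·y = (3.42 + 1.9×0.42)×0.42 = 1.772 m²
P = b + 2y√(1+z²) = 3.42 + 2×0.42×√(1+1.9²) = 5.224 m
R = A/P = 1.772/5.224 = 0.3391 m
Q = (1/n)·A·R^(2/3)·S^(1/2) = (1/0.033) × 1.772 × 0.3391^(2/3) × 0.00096^(1/2) = 0.8089 m³/s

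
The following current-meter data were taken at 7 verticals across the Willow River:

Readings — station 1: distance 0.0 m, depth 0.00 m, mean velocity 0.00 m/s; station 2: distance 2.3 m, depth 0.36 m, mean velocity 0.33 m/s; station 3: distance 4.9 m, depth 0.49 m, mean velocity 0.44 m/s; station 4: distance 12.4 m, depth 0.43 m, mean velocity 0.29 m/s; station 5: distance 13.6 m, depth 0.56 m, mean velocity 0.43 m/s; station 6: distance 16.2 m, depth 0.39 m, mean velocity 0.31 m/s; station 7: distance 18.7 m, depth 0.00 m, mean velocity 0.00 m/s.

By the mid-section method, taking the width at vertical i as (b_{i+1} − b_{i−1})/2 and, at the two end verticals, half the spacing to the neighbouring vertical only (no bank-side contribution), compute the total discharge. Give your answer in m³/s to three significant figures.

2.69 m³/s

w_2 = (4.9 − 0.0)/2 = 2.45 m; q_2 = 0.33 × 0.36 × 2.45 = 0.2911 m³/s
w_3 = (12.4 − 2.3)/2 = 5.05 m; q_3 = 0.44 × 0.49 × 5.05 = 1.089 m³/s
w_4 = (13.6 − 4.9)/2 = 4.35 m; q_4 = 0.29 × 0.43 × 4.35 = 0.5424 m³/s
w_5 = (16.2 − 12.4)/2 = 1.9 m; q_5 = 0.43 × 0.56 × 1.9 = 0.4575 m³/s
w_6 = (18.7 − 13.6)/2 = 2.55 m; q_6 = 0.31 × 0.39 × 2.55 = 0.3083 m³/s
Stations 1, 7 contribute zero (depth or velocity is 0).
Q = Σ qᵢ = 2.688 m³/s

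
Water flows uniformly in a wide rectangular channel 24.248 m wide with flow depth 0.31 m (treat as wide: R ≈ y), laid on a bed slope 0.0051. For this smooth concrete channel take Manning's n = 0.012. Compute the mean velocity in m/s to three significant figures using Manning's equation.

2.73 m/s

A = b·y = 24.248 × 0.31 = 7.517 m²
Wide channel: R ≈ y = 0.31 m
Q = (1/n)·A·R^(2/3)·S^(1/2) = (1/0.012) × 7.517 × 0.3100^(2/3) × 0.0051^(1/2) = 20.49 m³/s
V = Q/A = 20.49/7.517 = 2.726 m/s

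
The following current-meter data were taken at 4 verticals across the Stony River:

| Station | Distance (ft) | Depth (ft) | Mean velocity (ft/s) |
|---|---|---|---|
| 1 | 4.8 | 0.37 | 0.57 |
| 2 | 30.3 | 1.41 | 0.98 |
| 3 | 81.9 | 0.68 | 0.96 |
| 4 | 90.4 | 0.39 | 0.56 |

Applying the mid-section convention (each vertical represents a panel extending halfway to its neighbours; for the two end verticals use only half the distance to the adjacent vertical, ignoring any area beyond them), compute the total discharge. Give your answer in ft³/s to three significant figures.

w_1 = (30.3 − 4.8)/2 = 12.75 ft; q_1 = 0.57 × 0.37 × 12.75 = 2.689 ft³/s
w_2 = (81.9 − 4.8)/2 = 38.55 ft; q_2 = 0.98 × 1.41 × 38.55 = 53.27 ft³/s
w_3 = (90.4 − 30.3)/2 = 30.05 ft; q_3 = 0.96 × 0.68 × 30.05 = 19.62 ft³/s
w_4 = (90.4 − 81.9)/2 = 4.25 ft; q_4 = 0.56 × 0.39 × 4.25 = 0.9282 ft³/s
Q = Σ qᵢ = 76.50 ft³/s

76.5 ft³/s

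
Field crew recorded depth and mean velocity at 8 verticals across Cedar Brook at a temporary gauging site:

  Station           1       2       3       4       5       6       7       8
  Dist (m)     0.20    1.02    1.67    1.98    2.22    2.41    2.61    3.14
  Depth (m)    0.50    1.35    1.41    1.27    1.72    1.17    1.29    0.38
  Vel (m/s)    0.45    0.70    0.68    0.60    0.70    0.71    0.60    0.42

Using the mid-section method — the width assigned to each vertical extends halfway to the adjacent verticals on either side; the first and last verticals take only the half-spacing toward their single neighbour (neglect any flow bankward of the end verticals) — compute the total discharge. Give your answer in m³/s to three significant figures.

2.20 m³/s

w_1 = (1.02 − 0.20)/2 = 0.41 m; q_1 = 0.45 × 0.50 × 0.41 = 0.09225 m³/s
w_2 = (1.67 − 0.20)/2 = 0.735 m; q_2 = 0.70 × 1.35 × 0.735 = 0.6946 m³/s
w_3 = (1.98 − 1.02)/2 = 0.48 m; q_3 = 0.68 × 1.41 × 0.48 = 0.4602 m³/s
w_4 = (2.22 − 1.67)/2 = 0.275 m; q_4 = 0.60 × 1.27 × 0.275 = 0.2096 m³/s
w_5 = (2.41 − 1.98)/2 = 0.215 m; q_5 = 0.70 × 1.72 × 0.215 = 0.2589 m³/s
w_6 = (2.61 − 2.22)/2 = 0.195 m; q_6 = 0.71 × 1.17 × 0.195 = 0.1620 m³/s
w_7 = (3.14 − 2.41)/2 = 0.365 m; q_7 = 0.60 × 1.29 × 0.365 = 0.2825 m³/s
w_8 = (3.14 − 2.61)/2 = 0.265 m; q_8 = 0.42 × 0.38 × 0.265 = 0.04229 m³/s
Q = Σ qᵢ = 2.202 m³/s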